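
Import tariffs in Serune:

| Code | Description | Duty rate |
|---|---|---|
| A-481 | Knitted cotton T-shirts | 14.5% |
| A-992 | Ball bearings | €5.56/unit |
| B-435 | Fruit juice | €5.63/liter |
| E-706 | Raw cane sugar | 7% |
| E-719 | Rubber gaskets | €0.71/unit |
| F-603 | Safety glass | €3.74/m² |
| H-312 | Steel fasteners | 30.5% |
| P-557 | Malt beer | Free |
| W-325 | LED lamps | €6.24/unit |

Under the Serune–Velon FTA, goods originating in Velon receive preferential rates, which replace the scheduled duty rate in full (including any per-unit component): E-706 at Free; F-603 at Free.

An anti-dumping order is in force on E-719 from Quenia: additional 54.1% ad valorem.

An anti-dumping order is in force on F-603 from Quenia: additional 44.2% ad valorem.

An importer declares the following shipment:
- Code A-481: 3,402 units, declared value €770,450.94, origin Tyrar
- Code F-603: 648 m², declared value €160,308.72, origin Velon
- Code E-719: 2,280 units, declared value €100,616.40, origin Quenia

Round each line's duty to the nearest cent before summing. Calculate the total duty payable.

€167,767.66

Line 1 (A-481, Tyrar, 3,402 units, €770,450.94):
Base rate for A-481 is 14.5%.
Duty = €770,450.94 × 14.5% = €111,715.39.
Line 2 (F-603, Velon, 648 m², €160,308.72):
Base rate for F-603 is €3.74/m².
Origin Velon qualifies under the Serune–Velon agreement and F-603 is covered: preferential rate Free applies instead.
The additional-duty order on F-603 targets Quenia, not Velon; it does not apply.
Duty = €160,308.72 × 0% = €0.00.
Line 3 (E-719, Quenia, 2,280 units, €100,616.40):
Base rate for E-719 is €0.71/unit.
Additional duty on E-719 from Quenia: +54.1% ad valorem. Applied ad valorem rate = 54.1%.
Duty = €100,616.40 × 54.1% + 2,280 × €0.71 = €56,052.27.
Total = €111,715.39 + €0.00 + €56,052.27 = €167,767.66.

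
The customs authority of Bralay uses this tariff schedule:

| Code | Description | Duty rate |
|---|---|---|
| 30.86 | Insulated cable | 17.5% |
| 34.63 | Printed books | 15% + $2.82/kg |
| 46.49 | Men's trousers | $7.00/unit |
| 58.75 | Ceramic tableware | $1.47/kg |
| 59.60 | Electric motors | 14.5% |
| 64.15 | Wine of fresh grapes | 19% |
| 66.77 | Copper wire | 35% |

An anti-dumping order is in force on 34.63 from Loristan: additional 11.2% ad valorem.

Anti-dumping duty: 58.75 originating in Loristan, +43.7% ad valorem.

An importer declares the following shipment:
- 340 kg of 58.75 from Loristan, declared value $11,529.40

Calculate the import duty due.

Line 1 (58.75, Loristan, 340 kg, $11,529.40):
Base rate for 58.75 is $1.47/kg.
Additional duty on 58.75 from Loristan: +43.7% ad valorem. Applied ad valorem rate = 43.7%.
Duty = $11,529.40 × 43.7% + 340 × $1.47 = $5,538.15.

$5,538.15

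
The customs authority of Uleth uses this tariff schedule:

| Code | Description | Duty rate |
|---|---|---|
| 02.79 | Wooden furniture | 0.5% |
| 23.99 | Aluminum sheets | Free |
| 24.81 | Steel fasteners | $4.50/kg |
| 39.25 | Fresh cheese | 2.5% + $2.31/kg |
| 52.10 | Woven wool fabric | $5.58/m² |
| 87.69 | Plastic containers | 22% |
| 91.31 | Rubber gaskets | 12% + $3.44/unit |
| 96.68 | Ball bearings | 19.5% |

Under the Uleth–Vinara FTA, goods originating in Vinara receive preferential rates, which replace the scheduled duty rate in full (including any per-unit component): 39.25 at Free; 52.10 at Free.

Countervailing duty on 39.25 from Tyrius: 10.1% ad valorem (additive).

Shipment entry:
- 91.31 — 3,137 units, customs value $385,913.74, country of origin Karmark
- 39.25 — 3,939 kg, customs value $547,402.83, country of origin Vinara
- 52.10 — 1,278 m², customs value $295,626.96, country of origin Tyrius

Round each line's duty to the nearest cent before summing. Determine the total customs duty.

Line 1 (91.31, Karmark, 3,137 units, $385,913.74):
Base rate for 91.31 is 12% + $3.44/unit.
Duty = $385,913.74 × 12% + 3,137 × $3.44 = $57,100.93.
Line 2 (39.25, Vinara, 3,939 kg, $547,402.83):
Base rate for 39.25 is 2.5% + $2.31/kg.
Origin Vinara qualifies under the Uleth–Vinara agreement and 39.25 is covered: preferential rate Free applies instead.
The additional-duty order on 39.25 targets Tyrius, not Vinara; it does not apply.
Duty = $547,402.83 × 0% = $0.00.
Line 3 (52.10, Tyrius, 1,278 m², $295,626.96):
Base rate for 52.10 is $5.58/m².
52.10 has an FTA preferential rate, but origin Tyrius is not Vinara; base rate stands.
Duty = 1,278 × $5.58 = $7,131.24.
Total = $57,100.93 + $0.00 + $7,131.24 = $64,232.17.

$64,232.17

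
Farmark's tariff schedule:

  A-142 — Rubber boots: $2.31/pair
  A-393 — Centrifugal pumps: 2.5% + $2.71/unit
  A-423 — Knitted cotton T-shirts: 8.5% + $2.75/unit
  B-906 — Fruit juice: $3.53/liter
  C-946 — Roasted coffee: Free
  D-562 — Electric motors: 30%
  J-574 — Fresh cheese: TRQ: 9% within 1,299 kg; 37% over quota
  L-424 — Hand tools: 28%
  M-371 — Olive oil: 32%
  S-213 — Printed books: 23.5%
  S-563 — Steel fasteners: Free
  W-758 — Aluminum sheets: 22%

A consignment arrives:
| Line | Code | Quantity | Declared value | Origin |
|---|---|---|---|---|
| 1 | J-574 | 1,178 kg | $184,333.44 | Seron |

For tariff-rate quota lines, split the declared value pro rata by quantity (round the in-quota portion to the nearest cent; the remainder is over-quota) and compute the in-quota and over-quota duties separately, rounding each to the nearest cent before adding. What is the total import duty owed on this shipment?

$16,590.01

Line 1 (J-574, Seron, 1,178 kg, $184,333.44):
Code J-574 is under a tariff-rate quota (threshold 1,299 kg). Quantity 1,178 kg is within the quota, so the in-quota rate 9% applies to the full value.
Duty = $184,333.44 × 9% = $16,590.01.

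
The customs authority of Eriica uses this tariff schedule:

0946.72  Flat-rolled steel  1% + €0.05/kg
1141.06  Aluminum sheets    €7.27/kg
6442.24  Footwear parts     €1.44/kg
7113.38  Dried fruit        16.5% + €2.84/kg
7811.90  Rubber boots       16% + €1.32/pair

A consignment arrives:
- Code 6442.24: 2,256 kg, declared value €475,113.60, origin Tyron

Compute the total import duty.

€3,248.64

Line 1 (6442.24, Tyron, 2,256 kg, €475,113.60):
Base rate for 6442.24 is €1.44/kg.
Duty = 2,256 × €1.44 = €3,248.64.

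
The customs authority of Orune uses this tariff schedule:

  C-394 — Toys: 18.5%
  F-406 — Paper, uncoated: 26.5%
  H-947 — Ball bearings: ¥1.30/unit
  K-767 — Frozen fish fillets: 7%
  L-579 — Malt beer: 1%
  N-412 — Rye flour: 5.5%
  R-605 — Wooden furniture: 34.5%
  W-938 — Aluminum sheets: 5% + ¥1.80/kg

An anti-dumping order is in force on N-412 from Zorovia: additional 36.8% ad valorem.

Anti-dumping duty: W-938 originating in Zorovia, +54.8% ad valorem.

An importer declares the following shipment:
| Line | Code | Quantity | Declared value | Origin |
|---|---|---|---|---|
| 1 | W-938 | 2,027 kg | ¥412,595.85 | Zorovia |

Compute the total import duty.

¥250,380.92

Line 1 (W-938, Zorovia, 2,027 kg, ¥412,595.85):
Base rate for W-938 is 5% + ¥1.80/kg.
Additional duty on W-938 from Zorovia: +54.8%. Applied ad valorem rate: 5% + 54.8% = 59.8%.
Duty = ¥412,595.85 × 59.8% + 2,027 × ¥1.80 = ¥250,380.92.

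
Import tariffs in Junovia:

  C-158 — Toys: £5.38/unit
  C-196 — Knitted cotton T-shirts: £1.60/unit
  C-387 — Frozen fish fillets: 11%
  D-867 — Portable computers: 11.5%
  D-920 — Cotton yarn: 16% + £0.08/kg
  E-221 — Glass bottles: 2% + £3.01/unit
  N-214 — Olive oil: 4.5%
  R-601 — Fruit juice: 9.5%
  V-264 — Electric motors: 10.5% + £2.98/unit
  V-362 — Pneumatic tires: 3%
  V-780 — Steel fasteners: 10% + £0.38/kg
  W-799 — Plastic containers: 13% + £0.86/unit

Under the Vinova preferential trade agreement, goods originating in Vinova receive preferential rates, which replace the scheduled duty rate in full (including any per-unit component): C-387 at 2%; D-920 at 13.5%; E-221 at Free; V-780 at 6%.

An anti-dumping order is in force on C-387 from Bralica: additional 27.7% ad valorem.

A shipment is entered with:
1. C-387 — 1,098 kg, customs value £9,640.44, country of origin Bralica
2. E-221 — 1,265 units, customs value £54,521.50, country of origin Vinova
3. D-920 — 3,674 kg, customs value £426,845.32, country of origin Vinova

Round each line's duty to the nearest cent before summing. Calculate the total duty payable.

£61,354.97

Line 1 (C-387, Bralica, 1,098 kg, £9,640.44):
Base rate for C-387 is 11%.
C-387 has an FTA preferential rate, but origin Bralica is not Vinova; base rate stands.
Additional duty on C-387 from Bralica: +27.7%. Applied ad valorem rate: 11% + 27.7% = 38.7%.
Duty = £9,640.44 × 38.7% = £3,730.85.
Line 2 (E-221, Vinova, 1,265 units, £54,521.50):
Base rate for E-221 is 2% + £3.01/unit.
Origin Vinova qualifies under the Junovia–Vinova agreement and E-221 is covered: preferential rate Free applies instead.
Duty = £54,521.50 × 0% = £0.00.
Line 3 (D-920, Vinova, 3,674 kg, £426,845.32):
Base rate for D-920 is 16% + £0.08/kg.
Origin Vinova qualifies under the Junovia–Vinova agreement and D-920 is covered: preferential rate 13.5% applies instead.
Duty = £426,845.32 × 13.5% = £57,624.12.
Total = £3,730.85 + £0.00 + £57,624.12 = £61,354.97.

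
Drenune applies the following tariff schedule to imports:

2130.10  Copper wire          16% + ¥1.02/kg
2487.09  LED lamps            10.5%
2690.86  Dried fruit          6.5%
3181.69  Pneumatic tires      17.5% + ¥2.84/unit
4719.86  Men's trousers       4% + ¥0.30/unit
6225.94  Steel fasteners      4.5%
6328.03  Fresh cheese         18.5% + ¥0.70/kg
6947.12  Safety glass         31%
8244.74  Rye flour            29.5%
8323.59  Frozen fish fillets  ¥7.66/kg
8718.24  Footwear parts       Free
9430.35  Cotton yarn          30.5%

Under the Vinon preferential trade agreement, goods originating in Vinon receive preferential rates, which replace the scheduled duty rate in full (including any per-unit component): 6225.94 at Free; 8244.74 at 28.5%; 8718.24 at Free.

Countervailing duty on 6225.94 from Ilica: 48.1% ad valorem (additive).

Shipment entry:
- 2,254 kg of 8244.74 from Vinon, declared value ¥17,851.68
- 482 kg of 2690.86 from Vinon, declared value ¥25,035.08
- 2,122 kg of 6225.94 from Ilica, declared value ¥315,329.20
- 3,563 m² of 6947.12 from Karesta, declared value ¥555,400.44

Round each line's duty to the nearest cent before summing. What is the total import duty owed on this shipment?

Line 1 (8244.74, Vinon, 2,254 kg, ¥17,851.68):
Base rate for 8244.74 is 29.5%.
Origin Vinon qualifies under the Drenune–Vinon agreement and 8244.74 is covered: preferential rate 28.5% applies instead.
Duty = ¥17,851.68 × 28.5% = ¥5,087.73.
Line 2 (2690.86, Vinon, 482 kg, ¥25,035.08):
Base rate for 2690.86 is 6.5%.
Origin Vinon is the FTA partner but 2690.86 is not on the preference list; base rate stands.
Duty = ¥25,035.08 × 6.5% = ¥1,627.28.
Line 3 (6225.94, Ilica, 2,122 kg, ¥315,329.20):
Base rate for 6225.94 is 4.5%.
6225.94 has an FTA preferential rate, but origin Ilica is not Vinon; base rate stands.
Additional duty on 6225.94 from Ilica: +48.1%. Applied ad valorem rate: 4.5% + 48.1% = 52.6%.
Duty = ¥315,329.20 × 52.6% = ¥165,863.16.
Line 4 (6947.12, Karesta, 3,563 m², ¥555,400.44):
Base rate for 6947.12 is 31%.
Duty = ¥555,400.44 × 31% = ¥172,174.14.
Total = ¥5,087.73 + ¥1,627.28 + ¥165,863.16 + ¥172,174.14 = ¥344,752.31.

¥344,752.31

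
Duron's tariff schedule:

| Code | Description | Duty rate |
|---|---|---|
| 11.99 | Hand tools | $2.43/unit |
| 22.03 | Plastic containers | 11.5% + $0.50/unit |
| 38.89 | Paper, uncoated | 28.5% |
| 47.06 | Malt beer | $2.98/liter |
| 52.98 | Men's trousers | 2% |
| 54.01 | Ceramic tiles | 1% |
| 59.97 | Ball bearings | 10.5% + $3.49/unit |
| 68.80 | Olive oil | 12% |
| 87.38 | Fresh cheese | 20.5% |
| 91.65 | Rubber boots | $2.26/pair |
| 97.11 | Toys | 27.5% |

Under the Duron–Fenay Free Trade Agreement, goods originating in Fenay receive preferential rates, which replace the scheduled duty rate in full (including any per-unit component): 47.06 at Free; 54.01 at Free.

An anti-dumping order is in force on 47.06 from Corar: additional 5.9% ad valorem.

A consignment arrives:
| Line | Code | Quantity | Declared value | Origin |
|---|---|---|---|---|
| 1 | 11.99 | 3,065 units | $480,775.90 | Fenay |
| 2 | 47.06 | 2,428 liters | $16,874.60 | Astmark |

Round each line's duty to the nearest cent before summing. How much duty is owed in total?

$14,683.39

Line 1 (11.99, Fenay, 3,065 units, $480,775.90):
Base rate for 11.99 is $2.43/unit.
Origin Fenay is the FTA partner but 11.99 is not on the preference list; base rate stands.
Duty = 3,065 × $2.43 = $7,447.95.
Line 2 (47.06, Astmark, 2,428 liters, $16,874.60):
Base rate for 47.06 is $2.98/liter.
47.06 has an FTA preferential rate, but origin Astmark is not Fenay; base rate stands.
The additional-duty order on 47.06 targets Corar, not Astmark; it does not apply.
Duty = 2,428 × $2.98 = $7,235.44.
Total = $7,447.95 + $7,235.44 = $14,683.39.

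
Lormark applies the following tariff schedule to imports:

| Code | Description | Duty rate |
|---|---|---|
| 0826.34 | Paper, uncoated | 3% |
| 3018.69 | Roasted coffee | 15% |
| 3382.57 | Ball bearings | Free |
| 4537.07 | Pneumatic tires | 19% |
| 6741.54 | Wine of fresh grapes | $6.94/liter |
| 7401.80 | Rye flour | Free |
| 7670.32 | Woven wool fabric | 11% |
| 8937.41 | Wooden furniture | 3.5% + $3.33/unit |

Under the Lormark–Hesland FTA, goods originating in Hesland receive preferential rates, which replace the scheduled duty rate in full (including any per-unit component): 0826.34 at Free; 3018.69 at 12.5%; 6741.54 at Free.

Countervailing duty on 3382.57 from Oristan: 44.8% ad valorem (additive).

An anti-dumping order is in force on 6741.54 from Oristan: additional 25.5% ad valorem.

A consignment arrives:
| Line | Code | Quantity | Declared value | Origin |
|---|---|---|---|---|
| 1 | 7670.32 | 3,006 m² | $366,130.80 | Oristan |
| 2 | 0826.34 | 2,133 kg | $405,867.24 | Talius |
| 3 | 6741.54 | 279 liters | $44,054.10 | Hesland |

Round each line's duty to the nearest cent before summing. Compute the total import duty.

$52,450.41

Line 1 (7670.32, Oristan, 3,006 m², $366,130.80):
Base rate for 7670.32 is 11%.
Duty = $366,130.80 × 11% = $40,274.39.
Line 2 (0826.34, Talius, 2,133 kg, $405,867.24):
Base rate for 0826.34 is 3%.
0826.34 has an FTA preferential rate, but origin Talius is not Hesland; base rate stands.
Duty = $405,867.24 × 3% = $12,176.02.
Line 3 (6741.54, Hesland, 279 liters, $44,054.10):
Base rate for 6741.54 is $6.94/liter.
Origin Hesland qualifies under the Lormark–Hesland agreement and 6741.54 is covered: preferential rate Free applies instead.
The additional-duty order on 6741.54 targets Oristan, not Hesland; it does not apply.
Duty = $44,054.10 × 0% = $0.00.
Total = $40,274.39 + $12,176.02 + $0.00 = $52,450.41.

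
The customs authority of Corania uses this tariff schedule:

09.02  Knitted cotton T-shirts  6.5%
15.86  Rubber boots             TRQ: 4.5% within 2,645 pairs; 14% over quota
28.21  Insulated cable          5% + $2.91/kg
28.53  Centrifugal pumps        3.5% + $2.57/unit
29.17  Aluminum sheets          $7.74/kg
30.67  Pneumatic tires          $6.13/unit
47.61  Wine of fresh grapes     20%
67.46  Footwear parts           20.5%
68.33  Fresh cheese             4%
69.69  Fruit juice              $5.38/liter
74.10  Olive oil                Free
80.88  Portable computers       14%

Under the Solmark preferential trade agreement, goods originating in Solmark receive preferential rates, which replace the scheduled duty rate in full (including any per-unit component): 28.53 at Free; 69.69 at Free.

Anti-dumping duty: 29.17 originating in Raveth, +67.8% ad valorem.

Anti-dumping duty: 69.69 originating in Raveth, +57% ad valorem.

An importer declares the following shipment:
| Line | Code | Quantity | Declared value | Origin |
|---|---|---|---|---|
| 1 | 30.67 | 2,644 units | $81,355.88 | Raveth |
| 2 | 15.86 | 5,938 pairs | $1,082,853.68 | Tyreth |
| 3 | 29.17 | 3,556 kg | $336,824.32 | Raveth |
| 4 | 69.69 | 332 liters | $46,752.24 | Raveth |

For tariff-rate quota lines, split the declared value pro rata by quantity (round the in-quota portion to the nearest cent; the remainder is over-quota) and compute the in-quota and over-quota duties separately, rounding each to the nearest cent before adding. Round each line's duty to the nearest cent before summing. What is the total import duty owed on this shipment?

Line 1 (30.67, Raveth, 2,644 units, $81,355.88):
Base rate for 30.67 is $6.13/unit.
Duty = 2,644 × $6.13 = $16,207.72.
Line 2 (15.86, Tyreth, 5,938 pairs, $1,082,853.68):
Code 15.86 is under a tariff-rate quota (threshold 2,645 pairs). In-quota: 2,645 pairs at 4.5%; over-quota: 3,293 pairs at 14%.
Pro-rata value split: in-quota = $1,082,853.68 × 2,645/5,938 = $482,342.20; over-quota = $1,082,853.68 − $482,342.20 = $600,511.48.
In-quota duty = $482,342.20 × 4.5% = $21,705.40. Over-quota duty = $600,511.48 × 14% = $84,071.61.
Line duty = $21,705.40 + $84,071.61 = $105,777.01.
Line 3 (29.17, Raveth, 3,556 kg, $336,824.32):
Base rate for 29.17 is $7.74/kg.
Additional duty on 29.17 from Raveth: +67.8% ad valorem. Applied ad valorem rate = 67.8%.
Duty = $336,824.32 × 67.8% + 3,556 × $7.74 = $255,890.33.
Line 4 (69.69, Raveth, 332 liters, $46,752.24):
Base rate for 69.69 is $5.38/liter.
69.69 has an FTA preferential rate, but origin Raveth is not Solmark; base rate stands.
Additional duty on 69.69 from Raveth: +57% ad valorem. Applied ad valorem rate = 57%.
Duty = $46,752.24 × 57% + 332 × $5.38 = $28,434.94.
Total = $16,207.72 + $105,777.01 + $255,890.33 + $28,434.94 = $406,310.00.

$406,310.00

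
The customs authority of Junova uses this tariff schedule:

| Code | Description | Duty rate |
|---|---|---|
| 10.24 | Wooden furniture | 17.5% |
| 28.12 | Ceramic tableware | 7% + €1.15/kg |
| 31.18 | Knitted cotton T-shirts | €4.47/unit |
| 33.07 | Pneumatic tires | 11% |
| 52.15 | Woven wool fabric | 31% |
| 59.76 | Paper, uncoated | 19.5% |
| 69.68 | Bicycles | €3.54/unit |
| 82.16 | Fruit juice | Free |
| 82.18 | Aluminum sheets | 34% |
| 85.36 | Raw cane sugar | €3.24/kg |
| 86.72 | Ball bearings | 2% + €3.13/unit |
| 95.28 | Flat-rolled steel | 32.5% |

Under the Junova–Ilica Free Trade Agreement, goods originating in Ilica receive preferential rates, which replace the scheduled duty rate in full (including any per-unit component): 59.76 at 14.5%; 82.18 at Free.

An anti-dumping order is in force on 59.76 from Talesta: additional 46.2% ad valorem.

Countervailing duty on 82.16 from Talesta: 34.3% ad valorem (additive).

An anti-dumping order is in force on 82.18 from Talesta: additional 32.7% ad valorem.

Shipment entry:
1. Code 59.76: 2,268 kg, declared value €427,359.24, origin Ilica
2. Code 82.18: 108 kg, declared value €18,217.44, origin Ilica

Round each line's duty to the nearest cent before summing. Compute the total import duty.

€61,967.09

Line 1 (59.76, Ilica, 2,268 kg, €427,359.24):
Base rate for 59.76 is 19.5%.
Origin Ilica qualifies under the Junova–Ilica agreement and 59.76 is covered: preferential rate 14.5% applies instead.
The additional-duty order on 59.76 targets Talesta, not Ilica; it does not apply.
Duty = €427,359.24 × 14.5% = €61,967.09.
Line 2 (82.18, Ilica, 108 kg, €18,217.44):
Base rate for 82.18 is 34%.
Origin Ilica qualifies under the Junova–Ilica agreement and 82.18 is covered: preferential rate Free applies instead.
The additional-duty order on 82.18 targets Talesta, not Ilica; it does not apply.
Duty = €18,217.44 × 0% = €0.00.
Total = €61,967.09 + €0.00 = €61,967.09.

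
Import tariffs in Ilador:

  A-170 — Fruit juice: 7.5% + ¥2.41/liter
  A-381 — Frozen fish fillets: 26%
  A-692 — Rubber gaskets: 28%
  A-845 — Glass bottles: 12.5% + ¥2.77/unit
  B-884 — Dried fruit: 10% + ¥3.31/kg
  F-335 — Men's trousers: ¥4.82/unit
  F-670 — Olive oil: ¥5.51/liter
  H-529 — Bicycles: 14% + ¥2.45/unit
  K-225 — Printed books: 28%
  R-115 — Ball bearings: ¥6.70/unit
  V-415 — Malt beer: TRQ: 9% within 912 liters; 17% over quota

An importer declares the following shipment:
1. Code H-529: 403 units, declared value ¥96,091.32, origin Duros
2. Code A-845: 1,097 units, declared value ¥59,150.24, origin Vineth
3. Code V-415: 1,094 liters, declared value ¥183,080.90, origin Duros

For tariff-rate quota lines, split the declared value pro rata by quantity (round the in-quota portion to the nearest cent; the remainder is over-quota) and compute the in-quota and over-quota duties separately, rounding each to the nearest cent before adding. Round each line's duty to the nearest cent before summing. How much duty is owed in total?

¥43,786.50

Line 1 (H-529, Duros, 403 units, ¥96,091.32):
Base rate for H-529 is 14% + ¥2.45/unit.
Duty = ¥96,091.32 × 14% + 403 × ¥2.45 = ¥14,440.13.
Line 2 (A-845, Vineth, 1,097 units, ¥59,150.24):
Base rate for A-845 is 12.5% + ¥2.77/unit.
Duty = ¥59,150.24 × 12.5% + 1,097 × ¥2.77 = ¥10,432.47.
Line 3 (V-415, Duros, 1,094 liters, ¥183,080.90):
Code V-415 is under a tariff-rate quota (threshold 912 liters). In-quota: 912 liters at 9%; over-quota: 182 liters at 17%.
Pro-rata value split: in-quota = ¥183,080.90 × 912/1,094 = ¥152,623.20; over-quota = ¥183,080.90 − ¥152,623.20 = ¥30,457.70.
In-quota duty = ¥152,623.20 × 9% = ¥13,736.09. Over-quota duty = ¥30,457.70 × 17% = ¥5,177.81.
Line duty = ¥13,736.09 + ¥5,177.81 = ¥18,913.90.
Total = ¥14,440.13 + ¥10,432.47 + ¥18,913.90 = ¥43,786.50.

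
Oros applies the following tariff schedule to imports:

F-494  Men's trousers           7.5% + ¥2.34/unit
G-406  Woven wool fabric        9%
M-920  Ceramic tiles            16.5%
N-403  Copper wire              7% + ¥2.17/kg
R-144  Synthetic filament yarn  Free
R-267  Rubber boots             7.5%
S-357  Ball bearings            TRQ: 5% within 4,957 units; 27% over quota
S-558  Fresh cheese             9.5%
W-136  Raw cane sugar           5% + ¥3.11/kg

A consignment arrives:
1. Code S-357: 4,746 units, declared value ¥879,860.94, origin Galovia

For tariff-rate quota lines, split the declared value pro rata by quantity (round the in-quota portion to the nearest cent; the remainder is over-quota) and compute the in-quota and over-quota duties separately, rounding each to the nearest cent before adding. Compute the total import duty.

Line 1 (S-357, Galovia, 4,746 units, ¥879,860.94):
Code S-357 is under a tariff-rate quota (threshold 4,957 units). Quantity 4,746 units is within the quota, so the in-quota rate 5% applies to the full value.
Duty = ¥879,860.94 × 5% = ¥43,993.05.

¥43,993.05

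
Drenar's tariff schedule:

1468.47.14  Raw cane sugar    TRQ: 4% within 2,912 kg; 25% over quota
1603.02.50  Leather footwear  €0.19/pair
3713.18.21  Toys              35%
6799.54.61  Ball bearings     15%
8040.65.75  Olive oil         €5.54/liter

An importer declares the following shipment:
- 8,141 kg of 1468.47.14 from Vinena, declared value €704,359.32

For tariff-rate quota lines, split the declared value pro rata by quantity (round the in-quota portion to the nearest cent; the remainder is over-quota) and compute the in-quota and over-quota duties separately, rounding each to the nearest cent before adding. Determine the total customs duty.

€123,181.12

Line 1 (1468.47.14, Vinena, 8,141 kg, €704,359.32):
Code 1468.47.14 is under a tariff-rate quota (threshold 2,912 kg). In-quota: 2,912 kg at 4%; over-quota: 5,229 kg at 25%.
Pro-rata value split: in-quota = €704,359.32 × 2,912/8,141 = €251,946.24; over-quota = €704,359.32 − €251,946.24 = €452,413.08.
In-quota duty = €251,946.24 × 4% = €10,077.85. Over-quota duty = €452,413.08 × 25% = €113,103.27.
Line duty = €10,077.85 + €113,103.27 = €123,181.12.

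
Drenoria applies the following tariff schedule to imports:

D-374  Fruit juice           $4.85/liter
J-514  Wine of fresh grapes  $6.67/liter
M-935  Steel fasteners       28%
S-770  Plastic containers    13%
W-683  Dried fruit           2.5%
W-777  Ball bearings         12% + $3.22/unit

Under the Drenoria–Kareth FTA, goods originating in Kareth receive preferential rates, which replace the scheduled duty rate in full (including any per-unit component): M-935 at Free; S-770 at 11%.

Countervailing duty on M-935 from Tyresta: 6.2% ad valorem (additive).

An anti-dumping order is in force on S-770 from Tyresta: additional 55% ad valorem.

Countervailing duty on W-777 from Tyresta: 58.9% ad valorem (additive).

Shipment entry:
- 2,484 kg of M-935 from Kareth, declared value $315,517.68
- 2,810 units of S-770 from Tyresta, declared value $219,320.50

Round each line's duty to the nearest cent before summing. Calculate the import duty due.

Line 1 (M-935, Kareth, 2,484 kg, $315,517.68):
Base rate for M-935 is 28%.
Origin Kareth qualifies under the Drenoria–Kareth agreement and M-935 is covered: preferential rate Free applies instead.
The additional-duty order on M-935 targets Tyresta, not Kareth; it does not apply.
Duty = $315,517.68 × 0% = $0.00.
Line 2 (S-770, Tyresta, 2,810 units, $219,320.50):
Base rate for S-770 is 13%.
S-770 has an FTA preferential rate, but origin Tyresta is not Kareth; base rate stands.
Additional duty on S-770 from Tyresta: +55%. Applied ad valorem rate: 13% + 55% = 68%.
Duty = $219,320.50 × 68% = $149,137.94.
Total = $0.00 + $149,137.94 = $149,137.94.

$149,137.94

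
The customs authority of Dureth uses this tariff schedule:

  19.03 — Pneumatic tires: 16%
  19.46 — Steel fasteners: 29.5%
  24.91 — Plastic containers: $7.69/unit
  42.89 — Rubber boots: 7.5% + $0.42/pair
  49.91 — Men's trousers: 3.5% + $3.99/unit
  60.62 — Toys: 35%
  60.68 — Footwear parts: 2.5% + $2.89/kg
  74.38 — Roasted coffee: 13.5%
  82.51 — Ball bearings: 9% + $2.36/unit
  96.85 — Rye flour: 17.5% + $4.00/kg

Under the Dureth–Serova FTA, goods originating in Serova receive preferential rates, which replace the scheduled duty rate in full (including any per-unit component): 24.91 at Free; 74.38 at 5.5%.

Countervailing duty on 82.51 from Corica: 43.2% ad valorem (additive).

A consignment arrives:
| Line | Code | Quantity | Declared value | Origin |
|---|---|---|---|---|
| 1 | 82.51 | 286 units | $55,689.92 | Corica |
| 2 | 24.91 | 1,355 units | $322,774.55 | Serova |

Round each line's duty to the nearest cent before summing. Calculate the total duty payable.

Line 1 (82.51, Corica, 286 units, $55,689.92):
Base rate for 82.51 is 9% + $2.36/unit.
Additional duty on 82.51 from Corica: +43.2%. Applied ad valorem rate: 9% + 43.2% = 52.2%.
Duty = $55,689.92 × 52.2% + 286 × $2.36 = $29,745.10.
Line 2 (24.91, Serova, 1,355 units, $322,774.55):
Base rate for 24.91 is $7.69/unit.
Origin Serova qualifies under the Dureth–Serova agreement and 24.91 is covered: preferential rate Free applies instead.
Duty = $322,774.55 × 0% = $0.00.
Total = $29,745.10 + $0.00 = $29,745.10.

$29,745.10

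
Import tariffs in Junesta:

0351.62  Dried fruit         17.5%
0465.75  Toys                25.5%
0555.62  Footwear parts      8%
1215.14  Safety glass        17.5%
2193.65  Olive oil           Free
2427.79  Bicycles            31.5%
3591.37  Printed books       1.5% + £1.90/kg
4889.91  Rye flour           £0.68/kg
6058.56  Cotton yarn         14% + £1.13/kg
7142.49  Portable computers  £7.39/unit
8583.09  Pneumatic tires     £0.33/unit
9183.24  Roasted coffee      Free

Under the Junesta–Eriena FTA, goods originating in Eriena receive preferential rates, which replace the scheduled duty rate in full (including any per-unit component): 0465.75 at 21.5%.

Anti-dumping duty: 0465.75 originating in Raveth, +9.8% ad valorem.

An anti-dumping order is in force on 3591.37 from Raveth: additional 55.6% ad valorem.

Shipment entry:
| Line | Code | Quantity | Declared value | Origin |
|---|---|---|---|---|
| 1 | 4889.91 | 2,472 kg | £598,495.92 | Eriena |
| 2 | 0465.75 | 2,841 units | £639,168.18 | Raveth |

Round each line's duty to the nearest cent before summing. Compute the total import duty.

£227,307.33

Line 1 (4889.91, Eriena, 2,472 kg, £598,495.92):
Base rate for 4889.91 is £0.68/kg.
Origin Eriena is the FTA partner but 4889.91 is not on the preference list; base rate stands.
Duty = 2,472 × £0.68 = £1,680.96.
Line 2 (0465.75, Raveth, 2,841 units, £639,168.18):
Base rate for 0465.75 is 25.5%.
0465.75 has an FTA preferential rate, but origin Raveth is not Eriena; base rate stands.
Additional duty on 0465.75 from Raveth: +9.8%. Applied ad valorem rate: 25.5% + 9.8% = 35.3%.
Duty = £639,168.18 × 35.3% = £225,626.37.
Total = £1,680.96 + £225,626.37 = £227,307.33.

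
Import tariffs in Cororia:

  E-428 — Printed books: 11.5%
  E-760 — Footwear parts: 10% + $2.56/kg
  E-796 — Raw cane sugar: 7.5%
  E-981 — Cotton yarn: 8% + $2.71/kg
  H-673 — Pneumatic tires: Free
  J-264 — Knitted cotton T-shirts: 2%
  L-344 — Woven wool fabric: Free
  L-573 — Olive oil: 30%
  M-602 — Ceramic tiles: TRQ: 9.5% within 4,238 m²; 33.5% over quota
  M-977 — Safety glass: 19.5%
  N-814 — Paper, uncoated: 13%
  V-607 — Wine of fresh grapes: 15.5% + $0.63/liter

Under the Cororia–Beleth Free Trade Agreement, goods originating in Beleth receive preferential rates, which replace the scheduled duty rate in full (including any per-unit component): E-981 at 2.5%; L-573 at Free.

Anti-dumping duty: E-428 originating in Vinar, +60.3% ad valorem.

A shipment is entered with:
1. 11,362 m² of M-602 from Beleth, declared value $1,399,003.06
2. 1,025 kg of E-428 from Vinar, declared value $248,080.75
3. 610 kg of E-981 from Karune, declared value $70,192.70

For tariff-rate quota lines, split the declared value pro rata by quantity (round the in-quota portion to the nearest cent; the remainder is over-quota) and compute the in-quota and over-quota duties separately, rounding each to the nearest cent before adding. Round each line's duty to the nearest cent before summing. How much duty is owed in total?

Line 1 (M-602, Beleth, 11,362 m², $1,399,003.06):
Code M-602 is under a tariff-rate quota (threshold 4,238 m²). In-quota: 4,238 m² at 9.5%; over-quota: 7,124 m² at 33.5%.
Pro-rata value split: in-quota = $1,399,003.06 × 4,238/11,362 = $521,824.94; over-quota = $1,399,003.06 − $521,824.94 = $877,178.12.
In-quota duty = $521,824.94 × 9.5% = $49,573.37. Over-quota duty = $877,178.12 × 33.5% = $293,854.67.
Line duty = $49,573.37 + $293,854.67 = $343,428.04.
Line 2 (E-428, Vinar, 1,025 kg, $248,080.75):
Base rate for E-428 is 11.5%.
Additional duty on E-428 from Vinar: +60.3%. Applied ad valorem rate: 11.5% + 60.3% = 71.8%.
Duty = $248,080.75 × 71.8% = $178,121.98.
Line 3 (E-981, Karune, 610 kg, $70,192.70):
Base rate for E-981 is 8% + $2.71/kg.
E-981 has an FTA preferential rate, but origin Karune is not Beleth; base rate stands.
Duty = $70,192.70 × 8% + 610 × $2.71 = $7,268.52.
Total = $343,428.04 + $178,121.98 + $7,268.52 = $528,818.54.

$528,818.54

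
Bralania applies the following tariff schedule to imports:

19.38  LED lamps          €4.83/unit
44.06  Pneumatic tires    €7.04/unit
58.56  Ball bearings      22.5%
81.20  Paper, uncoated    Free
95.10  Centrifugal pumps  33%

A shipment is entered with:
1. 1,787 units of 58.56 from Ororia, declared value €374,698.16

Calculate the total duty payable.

Line 1 (58.56, Ororia, 1,787 units, €374,698.16):
Base rate for 58.56 is 22.5%.
Duty = €374,698.16 × 22.5% = €84,307.09.

€84,307.09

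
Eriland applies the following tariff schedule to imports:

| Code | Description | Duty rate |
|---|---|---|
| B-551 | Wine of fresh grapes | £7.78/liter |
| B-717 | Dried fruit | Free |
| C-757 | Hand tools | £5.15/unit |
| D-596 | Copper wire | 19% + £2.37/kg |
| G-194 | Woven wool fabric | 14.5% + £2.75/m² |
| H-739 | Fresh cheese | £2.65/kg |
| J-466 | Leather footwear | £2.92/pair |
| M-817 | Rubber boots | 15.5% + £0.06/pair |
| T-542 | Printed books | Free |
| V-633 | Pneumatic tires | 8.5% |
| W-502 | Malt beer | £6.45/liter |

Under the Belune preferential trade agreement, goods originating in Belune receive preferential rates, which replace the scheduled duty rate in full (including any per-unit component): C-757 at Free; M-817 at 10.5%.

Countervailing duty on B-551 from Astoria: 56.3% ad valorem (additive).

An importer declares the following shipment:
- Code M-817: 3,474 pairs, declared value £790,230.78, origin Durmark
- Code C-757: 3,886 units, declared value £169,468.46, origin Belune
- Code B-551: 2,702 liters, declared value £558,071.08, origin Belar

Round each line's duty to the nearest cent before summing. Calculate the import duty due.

£143,715.77

Line 1 (M-817, Durmark, 3,474 pairs, £790,230.78):
Base rate for M-817 is 15.5% + £0.06/pair.
M-817 has an FTA preferential rate, but origin Durmark is not Belune; base rate stands.
Duty = £790,230.78 × 15.5% + 3,474 × £0.06 = £122,694.21.
Line 2 (C-757, Belune, 3,886 units, £169,468.46):
Base rate for C-757 is £5.15/unit.
Origin Belune qualifies under the Eriland–Belune agreement and C-757 is covered: preferential rate Free applies instead.
Duty = £169,468.46 × 0% = £0.00.
Line 3 (B-551, Belar, 2,702 liters, £558,071.08):
Base rate for B-551 is £7.78/liter.
The additional-duty order on B-551 targets Astoria, not Belar; it does not apply.
Duty = 2,702 × £7.78 = £21,021.56.
Total = £122,694.21 + £0.00 + £21,021.56 = £143,715.77.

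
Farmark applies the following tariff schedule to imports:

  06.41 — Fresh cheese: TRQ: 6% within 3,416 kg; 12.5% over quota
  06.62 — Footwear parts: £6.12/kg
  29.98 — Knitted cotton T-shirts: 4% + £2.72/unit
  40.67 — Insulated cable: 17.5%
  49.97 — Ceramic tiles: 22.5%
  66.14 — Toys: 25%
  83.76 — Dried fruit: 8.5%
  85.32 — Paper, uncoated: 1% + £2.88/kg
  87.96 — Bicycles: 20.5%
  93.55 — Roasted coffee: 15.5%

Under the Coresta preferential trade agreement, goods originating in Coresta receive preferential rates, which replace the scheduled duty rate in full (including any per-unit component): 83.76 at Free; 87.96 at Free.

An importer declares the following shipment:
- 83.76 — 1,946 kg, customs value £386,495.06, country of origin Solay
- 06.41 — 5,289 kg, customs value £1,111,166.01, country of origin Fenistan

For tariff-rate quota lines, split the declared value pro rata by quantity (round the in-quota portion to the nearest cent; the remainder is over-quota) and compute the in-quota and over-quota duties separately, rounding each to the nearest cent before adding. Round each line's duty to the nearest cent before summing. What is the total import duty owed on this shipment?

Line 1 (83.76, Solay, 1,946 kg, £386,495.06):
Base rate for 83.76 is 8.5%.
83.76 has an FTA preferential rate, but origin Solay is not Coresta; base rate stands.
Duty = £386,495.06 × 8.5% = £32,852.08.
Line 2 (06.41, Fenistan, 5,289 kg, £1,111,166.01):
Code 06.41 is under a tariff-rate quota (threshold 3,416 kg). In-quota: 3,416 kg at 6%; over-quota: 1,873 kg at 12.5%.
Pro-rata value split: in-quota = £1,111,166.01 × 3,416/5,289 = £717,667.44; over-quota = £1,111,166.01 − £717,667.44 = £393,498.57.
In-quota duty = £717,667.44 × 6% = £43,060.05. Over-quota duty = £393,498.57 × 12.5% = £49,187.32.
Line duty = £43,060.05 + £49,187.32 = £92,247.37.
Total = £32,852.08 + £92,247.37 = £125,099.45.

£125,099.45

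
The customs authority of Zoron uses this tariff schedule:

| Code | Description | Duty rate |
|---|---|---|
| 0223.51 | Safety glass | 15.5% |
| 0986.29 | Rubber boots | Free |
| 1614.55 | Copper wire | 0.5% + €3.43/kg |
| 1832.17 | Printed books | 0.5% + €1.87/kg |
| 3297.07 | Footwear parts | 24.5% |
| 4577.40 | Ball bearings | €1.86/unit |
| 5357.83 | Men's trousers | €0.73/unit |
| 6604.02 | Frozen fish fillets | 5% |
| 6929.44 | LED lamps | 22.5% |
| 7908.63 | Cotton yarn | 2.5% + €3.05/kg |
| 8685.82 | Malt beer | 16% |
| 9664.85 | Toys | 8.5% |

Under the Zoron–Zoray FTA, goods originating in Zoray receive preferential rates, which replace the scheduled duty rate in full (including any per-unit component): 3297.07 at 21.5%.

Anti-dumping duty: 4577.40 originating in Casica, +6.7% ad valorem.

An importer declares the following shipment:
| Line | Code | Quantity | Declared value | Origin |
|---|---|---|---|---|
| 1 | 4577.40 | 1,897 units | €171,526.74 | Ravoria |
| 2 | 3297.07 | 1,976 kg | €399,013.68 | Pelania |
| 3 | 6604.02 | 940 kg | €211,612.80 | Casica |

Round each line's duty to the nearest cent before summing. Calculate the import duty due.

Line 1 (4577.40, Ravoria, 1,897 units, €171,526.74):
Base rate for 4577.40 is €1.86/unit.
The additional-duty order on 4577.40 targets Casica, not Ravoria; it does not apply.
Duty = 1,897 × €1.86 = €3,528.42.
Line 2 (3297.07, Pelania, 1,976 kg, €399,013.68):
Base rate for 3297.07 is 24.5%.
3297.07 has an FTA preferential rate, but origin Pelania is not Zoray; base rate stands.
Duty = €399,013.68 × 24.5% = €97,758.35.
Line 3 (6604.02, Casica, 940 kg, €211,612.80):
Base rate for 6604.02 is 5%.
Duty = €211,612.80 × 5% = €10,580.64.
Total = €3,528.42 + €97,758.35 + €10,580.64 = €111,867.41.

€111,867.41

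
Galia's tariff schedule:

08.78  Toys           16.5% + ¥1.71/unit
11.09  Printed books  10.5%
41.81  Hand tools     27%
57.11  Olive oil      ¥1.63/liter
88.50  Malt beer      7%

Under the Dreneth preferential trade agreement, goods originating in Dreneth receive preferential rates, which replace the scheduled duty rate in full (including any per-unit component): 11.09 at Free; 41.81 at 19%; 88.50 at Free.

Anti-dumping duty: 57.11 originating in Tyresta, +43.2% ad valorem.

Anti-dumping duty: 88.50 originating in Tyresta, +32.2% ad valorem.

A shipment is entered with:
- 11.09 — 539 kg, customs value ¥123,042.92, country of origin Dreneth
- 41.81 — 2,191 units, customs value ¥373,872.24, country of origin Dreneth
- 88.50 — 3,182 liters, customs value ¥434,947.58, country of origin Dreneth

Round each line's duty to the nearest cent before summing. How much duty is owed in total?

Line 1 (11.09, Dreneth, 539 kg, ¥123,042.92):
Base rate for 11.09 is 10.5%.
Origin Dreneth qualifies under the Galia–Dreneth agreement and 11.09 is covered: preferential rate Free applies instead.
Duty = ¥123,042.92 × 0% = ¥0.00.
Line 2 (41.81, Dreneth, 2,191 units, ¥373,872.24):
Base rate for 41.81 is 27%.
Origin Dreneth qualifies under the Galia–Dreneth agreement and 41.81 is covered: preferential rate 19% applies instead.
Duty = ¥373,872.24 × 19% = ¥71,035.73.
Line 3 (88.50, Dreneth, 3,182 liters, ¥434,947.58):
Base rate for 88.50 is 7%.
Origin Dreneth qualifies under the Galia–Dreneth agreement and 88.50 is covered: preferential rate Free applies instead.
The additional-duty order on 88.50 targets Tyresta, not Dreneth; it does not apply.
Duty = ¥434,947.58 × 0% = ¥0.00.
Total = ¥0.00 + ¥71,035.73 + ¥0.00 = ¥71,035.73.

¥71,035.73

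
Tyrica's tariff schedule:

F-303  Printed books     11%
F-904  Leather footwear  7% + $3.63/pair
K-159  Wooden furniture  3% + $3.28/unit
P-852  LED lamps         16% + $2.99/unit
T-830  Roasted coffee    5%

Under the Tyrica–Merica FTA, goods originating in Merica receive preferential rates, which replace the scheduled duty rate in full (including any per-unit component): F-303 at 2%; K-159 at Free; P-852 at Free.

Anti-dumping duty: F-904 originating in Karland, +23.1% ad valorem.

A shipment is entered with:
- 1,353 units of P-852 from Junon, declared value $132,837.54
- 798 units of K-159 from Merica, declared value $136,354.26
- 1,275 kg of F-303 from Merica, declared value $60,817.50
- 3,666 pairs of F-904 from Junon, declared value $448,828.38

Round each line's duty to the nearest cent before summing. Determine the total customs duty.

Line 1 (P-852, Junon, 1,353 units, $132,837.54):
Base rate for P-852 is 16% + $2.99/unit.
P-852 has an FTA preferential rate, but origin Junon is not Merica; base rate stands.
Duty = $132,837.54 × 16% + 1,353 × $2.99 = $25,299.48.
Line 2 (K-159, Merica, 798 units, $136,354.26):
Base rate for K-159 is 3% + $3.28/unit.
Origin Merica qualifies under the Tyrica–Merica agreement and K-159 is covered: preferential rate Free applies instead.
Duty = $136,354.26 × 0% = $0.00.
Line 3 (F-303, Merica, 1,275 kg, $60,817.50):
Base rate for F-303 is 11%.
Origin Merica qualifies under the Tyrica–Merica agreement and F-303 is covered: preferential rate 2% applies instead.
Duty = $60,817.50 × 2% = $1,216.35.
Line 4 (F-904, Junon, 3,666 pairs, $448,828.38):
Base rate for F-904 is 7% + $3.63/pair.
The additional-duty order on F-904 targets Karland, not Junon; it does not apply.
Duty = $448,828.38 × 7% + 3,666 × $3.63 = $44,725.57.
Total = $25,299.48 + $0.00 + $1,216.35 + $44,725.57 = $71,241.40.

$71,241.40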